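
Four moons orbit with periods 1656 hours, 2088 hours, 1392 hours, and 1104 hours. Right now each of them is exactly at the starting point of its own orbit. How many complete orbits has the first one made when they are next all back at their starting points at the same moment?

58 orbits

They are all back at their starting positions together after one LCM of the periods.
1656 = 2^3 × 3^2 × 23
2088 = 2^3 × 3^2 × 29
1392 = 2^4 × 3 × 29
1104 = 2^4 × 3 × 23
LCM(1656, 2088, 1392, 1104) = 2^4 × 3^2 × 23 × 29 = 96048.
Orbits for period 1656: 96048 / 1656 = 58.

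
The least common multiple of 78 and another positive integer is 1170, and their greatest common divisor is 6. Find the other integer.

90

gcd × lcm = product of the two integers, so the other integer is (6 × 1170) / 78 = 90.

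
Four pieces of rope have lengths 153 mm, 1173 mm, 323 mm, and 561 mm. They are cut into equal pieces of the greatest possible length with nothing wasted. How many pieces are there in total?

Piece length = gcd(153, 1173, 323, 561).
153 = 3^2 × 17
1173 = 3 × 17 × 23
323 = 17 × 19
561 = 3 × 11 × 17
gcd(153, 1173, 323, 561) = 17.
Total pieces = 153/17 + 1173/17 + 323/17 + 561/17 = 9 + 69 + 19 + 33 = 130.

130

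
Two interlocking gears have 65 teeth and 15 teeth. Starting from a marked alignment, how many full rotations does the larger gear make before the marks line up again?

3 rotations

The first common completion time is the LCM of the periods.
65 = 5 × 13
15 = 3 × 5
LCM(65, 15) = 3 × 5 × 13 = 195.
Rotations for period 65: 195 / 65 = 3.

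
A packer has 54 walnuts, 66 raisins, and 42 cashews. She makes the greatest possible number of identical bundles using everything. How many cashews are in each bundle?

7

Number of bundles = gcd(54, 66, 42).
54 = 2 × 3^3
66 = 2 × 3 × 11
42 = 2 × 3 × 7
gcd(54, 66, 42) = 2 × 3 = 6.
cashews per bundle = 42 / 6 = 7.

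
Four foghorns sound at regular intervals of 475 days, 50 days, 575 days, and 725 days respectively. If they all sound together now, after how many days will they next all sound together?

The first simultaneous occurrence is after LCM of the individual periods.
475 = 5^2 × 19
50 = 2 × 5^2
575 = 5^2 × 23
725 = 5^2 × 29
LCM(475, 50, 575, 725) = 2 × 5^2 × 19 × 23 × 29 = 633650.

633650 days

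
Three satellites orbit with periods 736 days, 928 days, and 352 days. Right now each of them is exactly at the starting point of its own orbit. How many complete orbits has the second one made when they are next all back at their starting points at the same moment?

They are all back at their starting positions together after one LCM of the periods.
736 = 2^5 × 23
928 = 2^5 × 29
352 = 2^5 × 11
LCM(736, 928, 352) = 2^5 × 11 × 23 × 29 = 234784.
Orbits for period 928: 234784 / 928 = 253.

253 orbits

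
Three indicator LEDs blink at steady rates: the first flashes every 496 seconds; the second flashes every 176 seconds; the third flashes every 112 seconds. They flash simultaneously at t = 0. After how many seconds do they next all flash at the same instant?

They coincide at every common multiple of the periods; the first is the LCM.
496 = 2^4 × 31
176 = 2^4 × 11
112 = 2^4 × 7
LCM(496, 176, 112) = 2^4 × 7 × 11 × 31 = 38192.

38192 seconds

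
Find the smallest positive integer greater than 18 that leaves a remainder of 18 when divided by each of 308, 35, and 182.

N − 18 must be a common multiple of 308, 35, and 182.
308 = 2^2 × 7 × 11
35 = 5 × 7
182 = 2 × 7 × 13
LCM(308, 35, 182) = 2^2 × 5 × 7 × 11 × 13 = 20020.
Smallest N > 18 is LCM + 18 = 20020 + 18 = 20038.

20038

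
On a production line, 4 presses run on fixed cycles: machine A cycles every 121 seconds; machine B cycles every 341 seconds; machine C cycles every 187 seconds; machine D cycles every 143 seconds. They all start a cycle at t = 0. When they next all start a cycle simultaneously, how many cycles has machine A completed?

All finish a whole number of cycles simultaneously at t = LCM of the periods.
121 = 11^2
341 = 11 × 31
187 = 11 × 17
143 = 11 × 13
LCM(121, 341, 187, 143) = 11^2 × 13 × 17 × 31 = 828971.
Cycles for period 121: 828971 / 121 = 6851.

6851 cycles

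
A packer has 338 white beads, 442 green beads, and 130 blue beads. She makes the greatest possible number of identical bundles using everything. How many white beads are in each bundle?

Number of bundles = gcd(338, 442, 130).
338 = 2 × 13^2
442 = 2 × 13 × 17
130 = 2 × 5 × 13
gcd(338, 442, 130) = 2 × 13 = 26.
white beads per bundle = 338 / 26 = 13.

13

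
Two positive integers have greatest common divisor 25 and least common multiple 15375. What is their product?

For any two positive integers, gcd × lcm = product = 25 × 15375 = 384375.

384375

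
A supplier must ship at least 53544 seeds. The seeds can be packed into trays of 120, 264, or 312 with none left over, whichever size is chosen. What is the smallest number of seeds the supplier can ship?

The number of seeds must be a common multiple of 120, 264, and 312, so a multiple of their LCM.
120 = 2^3 × 3 × 5
264 = 2^3 × 3 × 11
312 = 2^3 × 3 × 13
LCM(120, 264, 312) = 2^3 × 3 × 5 × 11 × 13 = 17160.
Smallest multiple of 17160 that is ≥ 53544: ⌈53544/17160⌉ × 17160 = 4 × 17160 = 68640.

68640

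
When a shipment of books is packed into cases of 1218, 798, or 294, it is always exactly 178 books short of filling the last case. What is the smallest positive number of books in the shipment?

Being 178 short of a full case of size k means N ≡ −178 (mod k), i.e. N + 178 is a multiple of each size.
1218 = 2 × 3 × 7 × 29
798 = 2 × 3 × 7 × 19
294 = 2 × 3 × 7^2
LCM(1218, 798, 294) = 2 × 3 × 7^2 × 19 × 29 = 161994.
Smallest positive N is 161994 − 178 = 161816.

161816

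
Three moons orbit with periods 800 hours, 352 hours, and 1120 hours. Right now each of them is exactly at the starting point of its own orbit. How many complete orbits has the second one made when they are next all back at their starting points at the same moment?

175 orbits

The first common completion time is the LCM of the periods.
800 = 2^5 × 5^2
352 = 2^5 × 11
1120 = 2^5 × 5 × 7
LCM(800, 352, 1120) = 2^5 × 5^2 × 7 × 11 = 61600.
Orbits for period 352: 61600 / 352 = 175.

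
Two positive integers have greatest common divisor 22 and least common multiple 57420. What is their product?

1263240

For any two positive integers, gcd × lcm = product = 22 × 57420 = 1263240.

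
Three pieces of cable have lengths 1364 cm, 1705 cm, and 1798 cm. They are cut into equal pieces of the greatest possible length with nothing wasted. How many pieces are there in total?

Piece length = gcd(1364, 1705, 1798).
1364 = 2^2 × 11 × 31
1705 = 5 × 11 × 31
1798 = 2 × 29 × 31
gcd(1364, 1705, 1798) = 31.
Total pieces = 1364/31 + 1705/31 + 1798/31 = 44 + 55 + 58 = 157.

157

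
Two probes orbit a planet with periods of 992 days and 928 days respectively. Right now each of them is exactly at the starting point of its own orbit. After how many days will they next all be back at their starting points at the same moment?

28768 days

They coincide at every common multiple of the periods; the first is the LCM.
992 = 2^5 × 31
928 = 2^5 × 29
LCM(992, 928) = 2^5 × 29 × 31 = 28768.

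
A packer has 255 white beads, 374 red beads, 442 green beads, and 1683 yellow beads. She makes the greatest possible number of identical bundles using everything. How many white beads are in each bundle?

Number of bundles = gcd(255, 374, 442, 1683).
255 = 3 × 5 × 17
374 = 2 × 11 × 17
442 = 2 × 13 × 17
1683 = 3^2 × 11 × 17
gcd(255, 374, 442, 1683) = 17.
white beads per bundle = 255 / 17 = 15.

15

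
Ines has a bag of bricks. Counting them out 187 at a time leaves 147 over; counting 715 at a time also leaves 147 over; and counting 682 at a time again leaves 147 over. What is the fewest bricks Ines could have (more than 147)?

N − 147 must be a common multiple of 187, 715, and 682.
187 = 11 × 17
715 = 5 × 11 × 13
682 = 2 × 11 × 31
LCM(187, 715, 682) = 2 × 5 × 11 × 13 × 17 × 31 = 753610.
Smallest N > 147 is LCM + 147 = 753610 + 147 = 753757.

753757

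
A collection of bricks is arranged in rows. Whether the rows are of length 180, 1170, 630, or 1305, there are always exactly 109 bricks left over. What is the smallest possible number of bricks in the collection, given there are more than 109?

N − 109 must be a common multiple of 180, 1170, 630, and 1305.
180 = 2^2 × 3^2 × 5
1170 = 2 × 3^2 × 5 × 13
630 = 2 × 3^2 × 5 × 7
1305 = 3^2 × 5 × 29
LCM(180, 1170, 630, 1305) = 2^2 × 3^2 × 5 × 7 × 13 × 29 = 475020.
Smallest N > 109 is LCM + 109 = 475020 + 109 = 475129.

475129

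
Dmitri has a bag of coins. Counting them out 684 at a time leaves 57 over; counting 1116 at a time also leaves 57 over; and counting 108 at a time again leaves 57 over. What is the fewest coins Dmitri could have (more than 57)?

N − 57 must be a common multiple of 684, 1116, and 108.
684 = 2^2 × 3^2 × 19
1116 = 2^2 × 3^2 × 31
108 = 2^2 × 3^3
LCM(684, 1116, 108) = 2^2 × 3^3 × 19 × 31 = 63612.
Smallest N > 57 is LCM + 57 = 63612 + 57 = 63669.

63669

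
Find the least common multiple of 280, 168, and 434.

26040

280 = 2^3 × 5 × 7
168 = 2^3 × 3 × 7
434 = 2 × 7 × 31
LCM(280, 168, 434) = 2^3 × 3 × 5 × 7 × 31 = 26040.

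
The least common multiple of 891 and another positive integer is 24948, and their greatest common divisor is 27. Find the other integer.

gcd × lcm = product of the two integers, so the other integer is (27 × 24948) / 891 = 756.

756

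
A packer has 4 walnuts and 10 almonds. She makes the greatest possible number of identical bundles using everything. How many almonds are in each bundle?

5

Number of bundles = gcd(4, 10).
4 = 2^2
10 = 2 × 5
gcd(4, 10) = 2.
almonds per bundle = 10 / 2 = 5.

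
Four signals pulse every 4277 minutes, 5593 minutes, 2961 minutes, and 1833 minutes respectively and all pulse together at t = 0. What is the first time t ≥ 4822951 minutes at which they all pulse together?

Joint pulses occur at multiples of LCM(4277, 5593, 2961, 1833).
4277 = 7 × 13 × 47
5593 = 7 × 17 × 47
2961 = 3^2 × 7 × 47
1833 = 3 × 13 × 47
LCM(4277, 5593, 2961, 1833) = 3^2 × 7 × 13 × 17 × 47 = 654381.
Smallest multiple of 654381 that is ≥ 4822951: ⌈4822951/654381⌉ × 654381 = 8 × 654381 = 5235048.

5235048 minutes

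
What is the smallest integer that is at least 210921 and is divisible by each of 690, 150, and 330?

The integer must be a common multiple of 690, 150, and 330, so a multiple of their LCM.
690 = 2 × 3 × 5 × 23
150 = 2 × 3 × 5^2
330 = 2 × 3 × 5 × 11
LCM(690, 150, 330) = 2 × 3 × 5^2 × 11 × 23 = 37950.
Smallest multiple of 37950 that is ≥ 210921: ⌈210921/37950⌉ × 37950 = 6 × 37950 = 227700.

227700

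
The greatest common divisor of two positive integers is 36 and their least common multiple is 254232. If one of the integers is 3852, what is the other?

2376

For two integers, gcd × lcm = product, so the other is (36 × 254232) / 3852 = 9152352 / 3852 = 2376.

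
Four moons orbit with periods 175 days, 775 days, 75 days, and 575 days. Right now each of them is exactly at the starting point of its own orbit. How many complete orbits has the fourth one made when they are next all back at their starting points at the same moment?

The first common completion time is the LCM of the periods.
175 = 5^2 × 7
775 = 5^2 × 31
75 = 3 × 5^2
575 = 5^2 × 23
LCM(175, 775, 75, 575) = 3 × 5^2 × 7 × 23 × 31 = 374325.
Orbits for period 575: 374325 / 575 = 651.

651 orbits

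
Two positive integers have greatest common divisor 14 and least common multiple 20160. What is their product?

For any two positive integers, gcd × lcm = product = 14 × 20160 = 282240.

282240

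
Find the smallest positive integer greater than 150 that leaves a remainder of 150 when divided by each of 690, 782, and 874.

N − 150 must be a common multiple of 690, 782, and 874.
690 = 2 × 3 × 5 × 23
782 = 2 × 17 × 23
874 = 2 × 19 × 23
LCM(690, 782, 874) = 2 × 3 × 5 × 17 × 19 × 23 = 222870.
Smallest N > 150 is LCM + 150 = 222870 + 150 = 223020.

223020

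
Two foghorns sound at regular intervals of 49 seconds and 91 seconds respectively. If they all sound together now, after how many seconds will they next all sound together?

637 seconds

They coincide at every common multiple of the periods; the first is the LCM.
49 = 7^2
91 = 7 × 13
LCM(49, 91) = 7^2 × 13 = 637.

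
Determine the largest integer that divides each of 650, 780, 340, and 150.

650 = 2 × 5^2 × 13
780 = 2^2 × 3 × 5 × 13
340 = 2^2 × 5 × 17
150 = 2 × 3 × 5^2
gcd(650, 780, 340, 150) = 2 × 5 = 10.

10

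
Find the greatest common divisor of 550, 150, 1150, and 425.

25

550 = 2 × 5^2 × 11
150 = 2 × 3 × 5^2
1150 = 2 × 5^2 × 23
425 = 5^2 × 17
gcd(550, 150, 1150, 425) = 5^2 = 25.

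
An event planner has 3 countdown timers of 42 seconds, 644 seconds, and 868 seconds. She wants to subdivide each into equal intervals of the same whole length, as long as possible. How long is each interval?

The interval must divide each timer length; the longest such is the gcd.
42 = 2 × 3 × 7
644 = 2^2 × 7 × 23
868 = 2^2 × 7 × 31
gcd(42, 644, 868) = 2 × 7 = 14.

14 seconds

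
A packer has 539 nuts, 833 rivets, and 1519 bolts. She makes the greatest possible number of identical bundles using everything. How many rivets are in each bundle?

17

Number of bundles = gcd(539, 833, 1519).
539 = 7^2 × 11
833 = 7^2 × 17
1519 = 7^2 × 31
gcd(539, 833, 1519) = 7^2 = 49.
rivets per bundle = 833 / 49 = 17.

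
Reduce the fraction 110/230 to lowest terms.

11/23

110 = 2 × 5 × 11
230 = 2 × 5 × 23
gcd(110, 230) = 2 × 5 = 10.
Divide numerator and denominator by 10: 110/230 = 11/23.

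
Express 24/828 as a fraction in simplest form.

2/69

24 = 2^3 × 3
828 = 2^2 × 3^2 × 23
gcd(24, 828) = 2^2 × 3 = 12.
Divide numerator and denominator by 12: 24/828 = 2/69.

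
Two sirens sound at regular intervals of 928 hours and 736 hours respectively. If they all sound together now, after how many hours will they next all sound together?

The first simultaneous occurrence is after LCM of the individual periods.
928 = 2^5 × 29
736 = 2^5 × 23
LCM(928, 736) = 2^5 × 23 × 29 = 21344.

21344 hours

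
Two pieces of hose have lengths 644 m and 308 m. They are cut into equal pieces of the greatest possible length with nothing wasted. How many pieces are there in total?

Piece length = gcd(644, 308).
644 = 2^2 × 7 × 23
308 = 2^2 × 7 × 11
gcd(644, 308) = 2^2 × 7 = 28.
Total pieces = 644/28 + 308/28 = 23 + 11 = 34.

34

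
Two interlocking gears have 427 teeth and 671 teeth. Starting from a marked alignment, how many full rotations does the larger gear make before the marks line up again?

They are all back at their starting positions together after one LCM of the periods.
427 = 7 × 61
671 = 11 × 61
LCM(427, 671) = 7 × 11 × 61 = 4697.
Rotations for period 671: 4697 / 671 = 7.

7 rotations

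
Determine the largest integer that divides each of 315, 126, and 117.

9

315 = 3^2 × 5 × 7
126 = 2 × 3^2 × 7
117 = 3^2 × 13
gcd(315, 126, 117) = 3^2 = 9.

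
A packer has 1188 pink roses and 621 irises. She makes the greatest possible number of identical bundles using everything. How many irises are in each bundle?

23

Number of bundles = gcd(1188, 621).
1188 = 2^2 × 3^3 × 11
621 = 3^3 × 23
gcd(1188, 621) = 3^3 = 27.
irises per bundle = 621 / 27 = 23.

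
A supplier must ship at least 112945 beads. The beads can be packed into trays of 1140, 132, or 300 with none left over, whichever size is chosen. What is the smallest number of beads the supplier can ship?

The number of beads must be a common multiple of 1140, 132, and 300, so a multiple of their LCM.
1140 = 2^2 × 3 × 5 × 19
132 = 2^2 × 3 × 11
300 = 2^2 × 3 × 5^2
LCM(1140, 132, 300) = 2^2 × 3 × 5^2 × 11 × 19 = 62700.
Smallest multiple of 62700 that is ≥ 112945: ⌈112945/62700⌉ × 62700 = 2 × 62700 = 125400.

125400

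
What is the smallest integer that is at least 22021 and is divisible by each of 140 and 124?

The integer must be a common multiple of 140 and 124, so a multiple of their LCM.
140 = 2^2 × 5 × 7
124 = 2^2 × 31
LCM(140, 124) = 2^2 × 5 × 7 × 31 = 4340.
Smallest multiple of 4340 that is ≥ 22021: ⌈22021/4340⌉ × 4340 = 6 × 4340 = 26040.

26040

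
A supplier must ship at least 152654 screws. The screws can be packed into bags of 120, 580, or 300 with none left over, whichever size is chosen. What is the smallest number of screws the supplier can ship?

The number of screws must be a common multiple of 120, 580, and 300, so a multiple of their LCM.
120 = 2^3 × 3 × 5
580 = 2^2 × 5 × 29
300 = 2^2 × 3 × 5^2
LCM(120, 580, 300) = 2^3 × 3 × 5^2 × 29 = 17400.
Smallest multiple of 17400 that is ≥ 152654: ⌈152654/17400⌉ × 17400 = 9 × 17400 = 156600.

156600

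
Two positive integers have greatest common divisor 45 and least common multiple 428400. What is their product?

19278000

For any two positive integers, gcd × lcm = product = 45 × 428400 = 19278000.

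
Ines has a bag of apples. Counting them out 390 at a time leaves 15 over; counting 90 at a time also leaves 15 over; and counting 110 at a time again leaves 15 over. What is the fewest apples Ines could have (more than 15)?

12885

N − 15 must be a common multiple of 390, 90, and 110.
390 = 2 × 3 × 5 × 13
90 = 2 × 3^2 × 5
110 = 2 × 5 × 11
LCM(390, 90, 110) = 2 × 3^2 × 5 × 11 × 13 = 12870.
Smallest N > 15 is LCM + 15 = 12870 + 15 = 12885.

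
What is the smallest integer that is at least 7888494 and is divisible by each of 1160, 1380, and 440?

The integer must be a common multiple of 1160, 1380, and 440, so a multiple of their LCM.
1160 = 2^3 × 5 × 29
1380 = 2^2 × 3 × 5 × 23
440 = 2^3 × 5 × 11
LCM(1160, 1380, 440) = 2^3 × 3 × 5 × 11 × 23 × 29 = 880440.
Smallest multiple of 880440 that is ≥ 7888494: ⌈7888494/880440⌉ × 880440 = 9 × 880440 = 7923960.

7923960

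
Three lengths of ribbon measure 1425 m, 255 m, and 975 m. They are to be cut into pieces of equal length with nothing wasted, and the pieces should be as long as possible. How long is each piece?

15 m

The greatest length dividing all of 1425, 255, and 975 is their gcd.
1425 = 3 × 5^2 × 19
255 = 3 × 5 × 17
975 = 3 × 5^2 × 13
gcd(1425, 255, 975) = 3 × 5 = 15.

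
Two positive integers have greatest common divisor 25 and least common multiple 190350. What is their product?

4758750

For any two positive integers, gcd × lcm = product = 25 × 190350 = 4758750.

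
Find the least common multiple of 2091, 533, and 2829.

2091 = 3 × 17 × 41
533 = 13 × 41
2829 = 3 × 23 × 41
LCM(2091, 533, 2829) = 3 × 13 × 17 × 23 × 41 = 625209.

625209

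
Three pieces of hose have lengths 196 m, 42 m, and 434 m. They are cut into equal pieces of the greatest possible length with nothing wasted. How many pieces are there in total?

Piece length = gcd(196, 42, 434).
196 = 2^2 × 7^2
42 = 2 × 3 × 7
434 = 2 × 7 × 31
gcd(196, 42, 434) = 2 × 7 = 14.
Total pieces = 196/14 + 42/14 + 434/14 = 14 + 3 + 31 = 48.

48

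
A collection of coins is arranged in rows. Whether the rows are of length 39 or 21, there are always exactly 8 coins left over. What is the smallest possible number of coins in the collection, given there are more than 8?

281

N − 8 must be a common multiple of 39 and 21.
39 = 3 × 13
21 = 3 × 7
LCM(39, 21) = 3 × 7 × 13 = 273.
Smallest N > 8 is LCM + 8 = 273 + 8 = 281.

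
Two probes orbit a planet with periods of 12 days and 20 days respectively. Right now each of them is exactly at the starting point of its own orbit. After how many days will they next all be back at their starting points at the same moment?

The first simultaneous occurrence is after LCM of the individual periods.
12 = 2^2 × 3
20 = 2^2 × 5
LCM(12, 20) = 2^2 × 3 × 5 = 60.

60 days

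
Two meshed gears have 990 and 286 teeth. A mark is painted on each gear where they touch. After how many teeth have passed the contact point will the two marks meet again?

They coincide at every common multiple of the periods; the first is the LCM.
990 = 2 × 3^2 × 5 × 11
286 = 2 × 11 × 13
LCM(990, 286) = 2 × 3^2 × 5 × 11 × 13 = 12870.

12870 teeth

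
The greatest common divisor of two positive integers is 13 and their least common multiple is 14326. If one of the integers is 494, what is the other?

For two integers, gcd × lcm = product, so the other is (13 × 14326) / 494 = 186238 / 494 = 377.

377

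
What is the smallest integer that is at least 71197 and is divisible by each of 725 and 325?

75400

The integer must be a common multiple of 725 and 325, so a multiple of their LCM.
725 = 5^2 × 29
325 = 5^2 × 13
LCM(725, 325) = 5^2 × 13 × 29 = 9425.
Smallest multiple of 9425 that is ≥ 71197: ⌈71197/9425⌉ × 9425 = 8 × 9425 = 75400.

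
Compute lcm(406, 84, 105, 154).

133980

406 = 2 × 7 × 29
84 = 2^2 × 3 × 7
105 = 3 × 5 × 7
154 = 2 × 7 × 11
LCM(406, 84, 105, 154) = 2^2 × 3 × 5 × 7 × 11 × 29 = 133980.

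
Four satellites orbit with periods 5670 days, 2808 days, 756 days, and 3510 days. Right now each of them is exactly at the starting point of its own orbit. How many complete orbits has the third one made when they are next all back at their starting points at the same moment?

All finish a whole number of cycles simultaneously at t = LCM of the periods.
5670 = 2 × 3^4 × 5 × 7
2808 = 2^3 × 3^3 × 13
756 = 2^2 × 3^3 × 7
3510 = 2 × 3^3 × 5 × 13
LCM(5670, 2808, 756, 3510) = 2^3 × 3^4 × 5 × 7 × 13 = 294840.
Orbits for period 756: 294840 / 756 = 390.

390 orbits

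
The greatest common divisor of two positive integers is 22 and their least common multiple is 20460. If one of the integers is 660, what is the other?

For two integers, gcd × lcm = product, so the other is (22 × 20460) / 660 = 450120 / 660 = 682.

682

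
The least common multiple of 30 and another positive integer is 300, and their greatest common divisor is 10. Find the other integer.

100

gcd × lcm = product of the two integers, so the other integer is (10 × 300) / 30 = 100.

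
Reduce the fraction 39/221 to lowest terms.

3/17

39 = 3 × 13
221 = 13 × 17
gcd(39, 221) = 13.
Divide numerator and denominator by 13: 39/221 = 3/17.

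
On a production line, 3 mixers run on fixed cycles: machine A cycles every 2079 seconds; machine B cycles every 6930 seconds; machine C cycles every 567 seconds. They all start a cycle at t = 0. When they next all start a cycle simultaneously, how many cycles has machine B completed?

9 cycles

The first common completion time is the LCM of the periods.
2079 = 3^3 × 7 × 11
6930 = 2 × 3^2 × 5 × 7 × 11
567 = 3^4 × 7
LCM(2079, 6930, 567) = 2 × 3^4 × 5 × 7 × 11 = 62370.
Cycles for period 6930: 62370 / 6930 = 9.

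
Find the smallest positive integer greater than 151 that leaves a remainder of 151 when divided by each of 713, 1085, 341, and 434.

N − 151 must be a common multiple of 713, 1085, 341, and 434.
713 = 23 × 31
1085 = 5 × 7 × 31
341 = 11 × 31
434 = 2 × 7 × 31
LCM(713, 1085, 341, 434) = 2 × 5 × 7 × 11 × 23 × 31 = 549010.
Smallest N > 151 is LCM + 151 = 549010 + 151 = 549161.

549161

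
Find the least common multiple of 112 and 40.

112 = 2^4 × 7
40 = 2^3 × 5
LCM(112, 40) = 2^4 × 5 × 7 = 560.

560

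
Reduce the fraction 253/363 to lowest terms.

253 = 11 × 23
363 = 3 × 11^2
gcd(253, 363) = 11.
Divide numerator and denominator by 11: 253/363 = 23/33.

23/33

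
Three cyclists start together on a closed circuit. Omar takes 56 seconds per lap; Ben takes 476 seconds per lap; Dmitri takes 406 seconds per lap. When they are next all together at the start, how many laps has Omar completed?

493 laps

All finish a whole number of cycles simultaneously at t = LCM of the periods.
56 = 2^3 × 7
476 = 2^2 × 7 × 17
406 = 2 × 7 × 29
LCM(56, 476, 406) = 2^3 × 7 × 17 × 29 = 27608.
Laps for period 56: 27608 / 56 = 493.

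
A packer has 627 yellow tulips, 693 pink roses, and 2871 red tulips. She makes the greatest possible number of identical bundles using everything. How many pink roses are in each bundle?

Number of bundles = gcd(627, 693, 2871).
627 = 3 × 11 × 19
693 = 3^2 × 7 × 11
2871 = 3^2 × 11 × 29
gcd(627, 693, 2871) = 3 × 11 = 33.
pink roses per bundle = 693 / 33 = 21.

21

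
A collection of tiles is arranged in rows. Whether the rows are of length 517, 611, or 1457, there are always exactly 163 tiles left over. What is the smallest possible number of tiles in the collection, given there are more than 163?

N − 163 must be a common multiple of 517, 611, and 1457.
517 = 11 × 47
611 = 13 × 47
1457 = 31 × 47
LCM(517, 611, 1457) = 11 × 13 × 31 × 47 = 208351.
Smallest N > 163 is LCM + 163 = 208351 + 163 = 208514.

208514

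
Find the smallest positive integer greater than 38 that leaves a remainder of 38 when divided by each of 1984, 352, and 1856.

632934

N − 38 must be a common multiple of 1984, 352, and 1856.
1984 = 2^6 × 31
352 = 2^5 × 11
1856 = 2^6 × 29
LCM(1984, 352, 1856) = 2^6 × 11 × 29 × 31 = 632896.
Smallest N > 38 is LCM + 38 = 632896 + 38 = 632934.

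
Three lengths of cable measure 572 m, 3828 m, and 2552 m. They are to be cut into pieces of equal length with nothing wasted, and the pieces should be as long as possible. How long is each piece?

Each piece length must divide every original length, so the longest possible is gcd(572, 3828, 2552).
572 = 2^2 × 11 × 13
3828 = 2^2 × 3 × 11 × 29
2552 = 2^3 × 11 × 29
gcd(572, 3828, 2552) = 2^2 × 11 = 44.

44 m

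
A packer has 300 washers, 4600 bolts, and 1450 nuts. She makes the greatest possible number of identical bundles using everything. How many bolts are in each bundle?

92

Number of bundles = gcd(300, 4600, 1450).
300 = 2^2 × 3 × 5^2
4600 = 2^3 × 5^2 × 23
1450 = 2 × 5^2 × 29
gcd(300, 4600, 1450) = 2 × 5^2 = 50.
bolts per bundle = 4600 / 50 = 92.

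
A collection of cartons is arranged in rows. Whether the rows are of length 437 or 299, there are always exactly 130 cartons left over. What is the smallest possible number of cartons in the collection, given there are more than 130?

N − 130 must be a common multiple of 437 and 299.
437 = 19 × 23
299 = 13 × 23
LCM(437, 299) = 13 × 19 × 23 = 5681.
Smallest N > 130 is LCM + 130 = 5681 + 130 = 5811.

5811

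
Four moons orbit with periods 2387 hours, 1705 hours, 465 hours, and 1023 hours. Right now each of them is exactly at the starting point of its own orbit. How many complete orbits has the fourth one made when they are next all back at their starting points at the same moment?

All finish a whole number of cycles simultaneously at t = LCM of the periods.
2387 = 7 × 11 × 31
1705 = 5 × 11 × 31
465 = 3 × 5 × 31
1023 = 3 × 11 × 31
LCM(2387, 1705, 465, 1023) = 3 × 5 × 7 × 11 × 31 = 35805.
Orbits for period 1023: 35805 / 1023 = 35.

35 orbits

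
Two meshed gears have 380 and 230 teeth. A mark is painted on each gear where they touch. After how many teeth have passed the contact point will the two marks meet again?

They coincide at every common multiple of the periods; the first is the LCM.
380 = 2^2 × 5 × 19
230 = 2 × 5 × 23
LCM(380, 230) = 2^2 × 5 × 19 × 23 = 8740.

8740 teeth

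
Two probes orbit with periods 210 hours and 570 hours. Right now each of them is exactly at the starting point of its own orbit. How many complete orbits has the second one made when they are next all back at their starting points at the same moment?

They are all back at their starting positions together after one LCM of the periods.
210 = 2 × 3 × 5 × 7
570 = 2 × 3 × 5 × 19
LCM(210, 570) = 2 × 3 × 5 × 7 × 19 = 3990.
Orbits for period 570: 3990 / 570 = 7.

7 orbits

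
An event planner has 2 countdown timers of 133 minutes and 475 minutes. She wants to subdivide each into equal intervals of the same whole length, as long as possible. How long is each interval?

The interval must divide each timer length; the longest such is the gcd.
133 = 7 × 19
475 = 5^2 × 19
gcd(133, 475) = 19.

19 minutes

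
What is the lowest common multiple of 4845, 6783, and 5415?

4845 = 3 × 5 × 17 × 19
6783 = 3 × 7 × 17 × 19
5415 = 3 × 5 × 19^2
LCM(4845, 6783, 5415) = 3 × 5 × 7 × 17 × 19^2 = 644385.

644385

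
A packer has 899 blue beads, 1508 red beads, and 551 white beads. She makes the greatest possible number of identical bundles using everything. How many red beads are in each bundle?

Number of bundles = gcd(899, 1508, 551).
899 = 29 × 31
1508 = 2^2 × 13 × 29
551 = 19 × 29
gcd(899, 1508, 551) = 29.
red beads per bundle = 1508 / 29 = 52.

52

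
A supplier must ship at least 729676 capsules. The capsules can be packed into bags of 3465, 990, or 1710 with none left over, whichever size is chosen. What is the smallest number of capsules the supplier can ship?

The number of capsules must be a common multiple of 3465, 990, and 1710, so a multiple of their LCM.
3465 = 3^2 × 5 × 7 × 11
990 = 2 × 3^2 × 5 × 11
1710 = 2 × 3^2 × 5 × 19
LCM(3465, 990, 1710) = 2 × 3^2 × 5 × 7 × 11 × 19 = 131670.
Smallest multiple of 131670 that is ≥ 729676: ⌈729676/131670⌉ × 131670 = 6 × 131670 = 790020.

790020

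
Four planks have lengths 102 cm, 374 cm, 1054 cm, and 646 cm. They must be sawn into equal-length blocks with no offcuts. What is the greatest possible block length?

34 cm

This is the greatest common divisor of 102, 374, 1054, and 646.
102 = 2 × 3 × 17
374 = 2 × 11 × 17
1054 = 2 × 17 × 31
646 = 2 × 17 × 19
gcd(102, 374, 1054, 646) = 2 × 17 = 34.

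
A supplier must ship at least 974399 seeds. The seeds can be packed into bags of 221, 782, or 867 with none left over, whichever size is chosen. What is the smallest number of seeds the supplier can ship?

The number of seeds must be a common multiple of 221, 782, and 867, so a multiple of their LCM.
221 = 13 × 17
782 = 2 × 17 × 23
867 = 3 × 17^2
LCM(221, 782, 867) = 2 × 3 × 13 × 17^2 × 23 = 518466.
Smallest multiple of 518466 that is ≥ 974399: ⌈974399/518466⌉ × 518466 = 2 × 518466 = 1036932.

1036932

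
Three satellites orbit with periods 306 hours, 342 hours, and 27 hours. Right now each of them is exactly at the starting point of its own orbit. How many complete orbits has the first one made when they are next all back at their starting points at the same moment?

They are all back at their starting positions together after one LCM of the periods.
306 = 2 × 3^2 × 17
342 = 2 × 3^2 × 19
27 = 3^3
LCM(306, 342, 27) = 2 × 3^3 × 17 × 19 = 17442.
Orbits for period 306: 17442 / 306 = 57.

57 orbits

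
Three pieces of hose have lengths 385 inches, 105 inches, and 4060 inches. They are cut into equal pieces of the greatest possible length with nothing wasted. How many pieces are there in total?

Piece length = gcd(385, 105, 4060).
385 = 5 × 7 × 11
105 = 3 × 5 × 7
4060 = 2^2 × 5 × 7 × 29
gcd(385, 105, 4060) = 5 × 7 = 35.
Total pieces = 385/35 + 105/35 + 4060/35 = 11 + 3 + 116 = 130.

130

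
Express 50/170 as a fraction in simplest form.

50 = 2 × 5^2
170 = 2 × 5 × 17
gcd(50, 170) = 2 × 5 = 10.
Divide numerator and denominator by 10: 50/170 = 5/17.

5/17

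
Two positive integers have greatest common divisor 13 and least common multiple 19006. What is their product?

247078

For any two positive integers, gcd × lcm = product = 13 × 19006 = 247078.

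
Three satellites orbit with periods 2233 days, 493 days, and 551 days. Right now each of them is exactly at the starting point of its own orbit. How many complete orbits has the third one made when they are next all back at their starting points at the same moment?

The first common completion time is the LCM of the periods.
2233 = 7 × 11 × 29
493 = 17 × 29
551 = 19 × 29
LCM(2233, 493, 551) = 7 × 11 × 17 × 19 × 29 = 721259.
Orbits for period 551: 721259 / 551 = 1309.

1309 orbits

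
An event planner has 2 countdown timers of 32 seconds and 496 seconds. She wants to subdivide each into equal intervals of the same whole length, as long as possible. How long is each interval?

By the Euclidean algorithm:
496 = 15 × 32 + 16
32 = 2 × 16 + 0
gcd(32, 496) = 16.

16 seconds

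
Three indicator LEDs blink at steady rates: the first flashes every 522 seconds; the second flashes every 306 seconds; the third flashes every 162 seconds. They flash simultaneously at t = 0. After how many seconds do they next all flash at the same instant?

We need the least common multiple of the intervals.
522 = 2 × 3^2 × 29
306 = 2 × 3^2 × 17
162 = 2 × 3^4
LCM(522, 306, 162) = 2 × 3^4 × 17 × 29 = 79866.

79866 seconds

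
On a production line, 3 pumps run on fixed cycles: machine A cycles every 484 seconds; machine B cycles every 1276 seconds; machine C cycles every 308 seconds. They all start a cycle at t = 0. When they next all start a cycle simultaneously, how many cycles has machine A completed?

All finish a whole number of cycles simultaneously at t = LCM of the periods.
484 = 2^2 × 11^2
1276 = 2^2 × 11 × 29
308 = 2^2 × 7 × 11
LCM(484, 1276, 308) = 2^2 × 7 × 11^2 × 29 = 98252.
Cycles for period 484: 98252 / 484 = 203.

203 cycles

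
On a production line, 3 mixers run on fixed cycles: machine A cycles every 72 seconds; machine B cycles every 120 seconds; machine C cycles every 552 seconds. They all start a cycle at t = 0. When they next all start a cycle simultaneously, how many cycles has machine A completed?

They are all back at their starting positions together after one LCM of the periods.
72 = 2^3 × 3^2
120 = 2^3 × 3 × 5
552 = 2^3 × 3 × 23
LCM(72, 120, 552) = 2^3 × 3^2 × 5 × 23 = 8280.
Cycles for period 72: 8280 / 72 = 115.

115 cycles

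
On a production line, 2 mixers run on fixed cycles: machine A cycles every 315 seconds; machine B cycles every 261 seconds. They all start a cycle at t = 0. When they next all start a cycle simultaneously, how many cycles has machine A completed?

29 cycles

The first common completion time is the LCM of the periods.
315 = 3^2 × 5 × 7
261 = 3^2 × 29
LCM(315, 261) = 3^2 × 5 × 7 × 29 = 9135.
Cycles for period 315: 9135 / 315 = 29.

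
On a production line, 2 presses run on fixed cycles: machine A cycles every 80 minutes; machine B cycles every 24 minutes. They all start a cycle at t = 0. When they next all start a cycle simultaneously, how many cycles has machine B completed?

10 cycles

The first common completion time is the LCM of the periods.
80 = 2^4 × 5
24 = 2^3 × 3
LCM(80, 24) = 2^4 × 3 × 5 = 240.
Cycles for period 24: 240 / 24 = 10.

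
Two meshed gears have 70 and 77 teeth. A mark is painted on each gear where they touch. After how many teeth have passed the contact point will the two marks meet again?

The first simultaneous occurrence is after LCM of the individual periods.
70 = 2 × 5 × 7
77 = 7 × 11
LCM(70, 77) = 2 × 5 × 7 × 11 = 770.

770 teeth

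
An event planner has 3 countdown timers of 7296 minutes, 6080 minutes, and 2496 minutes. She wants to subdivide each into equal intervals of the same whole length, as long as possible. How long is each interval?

64 minutes

The interval must divide each timer length; the longest such is the gcd.
7296 = 2^7 × 3 × 19
6080 = 2^6 × 5 × 19
2496 = 2^6 × 3 × 13
gcd(7296, 6080, 2496) = 2^6 = 64.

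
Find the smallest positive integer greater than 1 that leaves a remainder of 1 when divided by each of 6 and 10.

N − 1 must be a common multiple of 6 and 10.
6 = 2 × 3
10 = 2 × 5
LCM(6, 10) = 2 × 3 × 5 = 30.
Smallest N > 1 is LCM + 1 = 30 + 1 = 31.

31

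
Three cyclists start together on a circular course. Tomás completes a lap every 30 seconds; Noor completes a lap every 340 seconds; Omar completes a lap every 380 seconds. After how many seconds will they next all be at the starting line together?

The first simultaneous occurrence is after LCM of the individual periods.
30 = 2 × 3 × 5
340 = 2^2 × 5 × 17
380 = 2^2 × 5 × 19
LCM(30, 340, 380) = 2^2 × 3 × 5 × 17 × 19 = 19380.

19380 seconds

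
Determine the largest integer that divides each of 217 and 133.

217 = 7 × 31
133 = 7 × 19
gcd(217, 133) = 7.

7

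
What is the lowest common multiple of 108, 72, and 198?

108 = 2^2 × 3^3
72 = 2^3 × 3^2
198 = 2 × 3^2 × 11
LCM(108, 72, 198) = 2^3 × 3^3 × 11 = 2376.

2376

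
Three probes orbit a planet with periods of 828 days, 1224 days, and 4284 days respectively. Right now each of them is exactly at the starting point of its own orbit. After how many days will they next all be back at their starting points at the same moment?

They coincide at every common multiple of the periods; the first is the LCM.
828 = 2^2 × 3^2 × 23
1224 = 2^3 × 3^2 × 17
4284 = 2^2 × 3^2 × 7 × 17
LCM(828, 1224, 4284) = 2^3 × 3^2 × 7 × 17 × 23 = 197064.

197064 days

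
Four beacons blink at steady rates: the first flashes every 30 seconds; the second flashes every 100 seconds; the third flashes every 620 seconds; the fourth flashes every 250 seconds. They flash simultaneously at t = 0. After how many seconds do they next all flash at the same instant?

They coincide at every common multiple of the periods; the first is the LCM.
30 = 2 × 3 × 5
100 = 2^2 × 5^2
620 = 2^2 × 5 × 31
250 = 2 × 5^3
LCM(30, 100, 620, 250) = 2^2 × 3 × 5^3 × 31 = 46500.

46500 seconds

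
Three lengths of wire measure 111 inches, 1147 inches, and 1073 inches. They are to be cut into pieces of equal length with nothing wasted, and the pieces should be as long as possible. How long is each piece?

37 inches

Each piece length must divide every original length, so the longest possible is gcd(111, 1147, 1073).
111 = 3 × 37
1147 = 31 × 37
1073 = 29 × 37
gcd(111, 1147, 1073) = 37.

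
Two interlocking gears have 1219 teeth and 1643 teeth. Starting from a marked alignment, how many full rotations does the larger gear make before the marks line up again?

All finish a whole number of cycles simultaneously at t = LCM of the periods.
1219 = 23 × 53
1643 = 31 × 53
LCM(1219, 1643) = 23 × 31 × 53 = 37789.
Rotations for period 1643: 37789 / 1643 = 23.

23 rotations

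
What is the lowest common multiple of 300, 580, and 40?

17400

300 = 2^2 × 3 × 5^2
580 = 2^2 × 5 × 29
40 = 2^3 × 5
LCM(300, 580, 40) = 2^3 × 3 × 5^2 × 29 = 17400.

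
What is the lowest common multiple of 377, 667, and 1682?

377 = 13 × 29
667 = 23 × 29
1682 = 2 × 29^2
LCM(377, 667, 1682) = 2 × 13 × 23 × 29^2 = 502918.

502918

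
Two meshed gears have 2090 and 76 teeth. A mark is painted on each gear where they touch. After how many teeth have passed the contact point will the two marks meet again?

We need the least common multiple of the intervals.
2090 = 2 × 5 × 11 × 19
76 = 2^2 × 19
LCM(2090, 76) = 2^2 × 5 × 11 × 19 = 4180.

4180 teeth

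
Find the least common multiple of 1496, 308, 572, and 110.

680680

1496 = 2^3 × 11 × 17
308 = 2^2 × 7 × 11
572 = 2^2 × 11 × 13
110 = 2 × 5 × 11
LCM(1496, 308, 572, 110) = 2^3 × 5 × 7 × 11 × 13 × 17 = 680680.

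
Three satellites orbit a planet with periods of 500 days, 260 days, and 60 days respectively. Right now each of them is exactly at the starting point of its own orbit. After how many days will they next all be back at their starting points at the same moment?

The first simultaneous occurrence is after LCM of the individual periods.
500 = 2^2 × 5^3
260 = 2^2 × 5 × 13
60 = 2^2 × 3 × 5
LCM(500, 260, 60) = 2^2 × 3 × 5^3 × 13 = 19500.

19500 days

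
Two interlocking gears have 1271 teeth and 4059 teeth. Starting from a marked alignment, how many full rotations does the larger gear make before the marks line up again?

31 rotations

They are all back at their starting positions together after one LCM of the periods.
1271 = 31 × 41
4059 = 3^2 × 11 × 41
LCM(1271, 4059) = 3^2 × 11 × 31 × 41 = 125829.
Rotations for period 4059: 125829 / 4059 = 31.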